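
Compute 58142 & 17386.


0b1110001100011110 & 0b100001111101010 = 0b100001100001010 = 17162

17162


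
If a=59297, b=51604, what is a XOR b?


59297 ^ 51604 = 11829

11829


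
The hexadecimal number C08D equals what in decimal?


C08D hex = 49293 decimal

49293


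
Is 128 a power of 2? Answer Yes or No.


0b10000000. Only one bit set => Yes

Yes


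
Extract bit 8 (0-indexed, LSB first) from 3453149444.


0b11001101110100101110000100000100, position 8 = 1

1


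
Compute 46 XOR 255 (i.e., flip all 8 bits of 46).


46 ^ 255 = 209

209


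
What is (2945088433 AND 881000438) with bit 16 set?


Step 1: 2945088433 & 881000438 = 612531120
Step 2: 612531120 | (1 << 16) = 612531120 | 65536 = 612596656

612596656


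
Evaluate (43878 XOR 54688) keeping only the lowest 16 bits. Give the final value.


Step 1: 43878 ^ 54688 = 32454
Step 2: 32454 & 65535 = 32454

32454


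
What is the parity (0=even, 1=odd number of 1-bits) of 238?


0b11101110 has 6 ones => parity 0

0


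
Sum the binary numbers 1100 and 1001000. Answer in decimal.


1100 + 1001000 = 1010100 = 84

84


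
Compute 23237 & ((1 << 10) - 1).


23237 & 1023 = 709

709


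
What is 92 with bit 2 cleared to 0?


92 & ~(1 << 2) = 88

88


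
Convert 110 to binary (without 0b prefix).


110 = 1101110 in binary

1101110


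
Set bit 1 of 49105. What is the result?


49105 | (1 << 1) = 49105 | 2 = 49107

49107


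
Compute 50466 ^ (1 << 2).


50466 ^ (1 << 2) = 50466 ^ 4 = 50470

50470


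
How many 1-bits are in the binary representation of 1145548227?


0b1000100010001111010110111000011 has 15 set bits

15


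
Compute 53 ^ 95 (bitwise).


0b110101 ^ 0b1011111 = 0b1101010 = 106

106


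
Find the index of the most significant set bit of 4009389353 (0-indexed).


0b11101110111110100110110100101001. Highest set bit at position 31

31


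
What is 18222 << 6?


0b100011100101110 << 6 = 0b100011100101110000000 = 1166208

1166208


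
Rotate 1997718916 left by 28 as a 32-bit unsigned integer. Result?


Rotate 0b1110111000100101100010110000100 left by 28 (32-bit) = 0b1000111011100010010110001011000 = 1198599256

1198599256


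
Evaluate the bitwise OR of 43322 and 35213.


0b1010100100111010 | 0b1000100110001101 = 0b1010100110111111 = 43455

43455


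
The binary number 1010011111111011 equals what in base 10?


1010011111111011 in decimal = 43003

43003


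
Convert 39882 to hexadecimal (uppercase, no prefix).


39882 = 9BCA hex

9BCA


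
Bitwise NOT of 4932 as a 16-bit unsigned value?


~0b1001101000100 = 0b1110110010111011 = 60603 (16-bit unsigned)

60603


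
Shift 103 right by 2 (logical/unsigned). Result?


0b1100111 >> 2 = 0b11001 = 25

25


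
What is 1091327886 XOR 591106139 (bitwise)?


0b1000001000011000101011110001110 ^ 0b100011001110111001000001011011 = 0b1100010001101111100011111010101 = 1647822805

1647822805


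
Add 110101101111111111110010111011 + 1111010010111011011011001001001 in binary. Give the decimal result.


110101101111111111110010111011 + 1111010010111011011011001001001 = 10110000000111011011001100000100 = 2954736388

2954736388


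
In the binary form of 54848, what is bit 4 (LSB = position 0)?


0b1101011001000000, position 4 = 0

0


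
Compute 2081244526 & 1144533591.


0b1111100000011010100010101101110 & 0b1000100001110000011001001010111 = 0b1000100000010000000000001000110 = 1141375046

1141375046


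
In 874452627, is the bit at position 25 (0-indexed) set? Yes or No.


0b110100000111110001011010010011, bit 25 = 0. No

No


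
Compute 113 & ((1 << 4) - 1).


113 & 15 = 1

1


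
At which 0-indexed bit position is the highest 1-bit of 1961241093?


0b1110100111001100010101000000101. Highest set bit at position 30

30


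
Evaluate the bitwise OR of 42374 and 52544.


0b1010010110000110 | 0b1100110101000000 = 0b1110110111000110 = 60870

60870


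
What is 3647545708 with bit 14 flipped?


3647545708 ^ (1 << 14) = 3647545708 ^ 16384 = 3647562092

3647562092


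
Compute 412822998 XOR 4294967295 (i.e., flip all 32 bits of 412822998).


412822998 ^ 4294967295 = 3882144297

3882144297


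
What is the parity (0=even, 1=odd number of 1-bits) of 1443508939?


0b1010110000010100011001011001011 has 14 ones => parity 0

0


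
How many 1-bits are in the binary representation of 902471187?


0b110101110010101001111000010011 has 16 set bits

16


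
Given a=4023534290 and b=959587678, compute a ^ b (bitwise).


4023534290 ^ 959587678 = 3605030796

3605030796


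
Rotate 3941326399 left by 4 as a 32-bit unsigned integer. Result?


Rotate 0b11101010111010111101111000111111 left by 4 (32-bit) = 0b10101110101111011110001111111110 = 2931680254

2931680254


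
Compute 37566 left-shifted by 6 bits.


0b1001001010111110 << 6 = 0b1001001010111110000000 = 2404224

2404224


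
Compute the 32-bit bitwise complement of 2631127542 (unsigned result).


~0b10011100110100111101000111110110 = 0b1100011001011000010111000001001 = 1663839753 (32-bit unsigned)

1663839753


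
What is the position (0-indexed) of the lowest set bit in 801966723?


0b101111110011010000101010000011. Lowest set bit at position 0

0


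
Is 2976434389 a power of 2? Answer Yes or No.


0b10110001011010001100100011010101. Multiple bits set => No

No


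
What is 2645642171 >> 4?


0b10011101101100010100101110111011 >> 4 = 0b1001110110110001010010111011 = 165352635

165352635


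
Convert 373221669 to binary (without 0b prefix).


373221669 = 10110001111101110100100100101 in binary

10110001111101110100100100101


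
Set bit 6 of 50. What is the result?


50 | (1 << 6) = 50 | 64 = 114

114


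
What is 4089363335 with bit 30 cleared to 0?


4089363335 & ~(1 << 30) = 3015621511

3015621511


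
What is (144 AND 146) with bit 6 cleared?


Step 1: 144 & 146 = 144
Step 2: 144 & ~(1 << 6) = 144

144


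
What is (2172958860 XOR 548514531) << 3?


Step 1: 2172958860 ^ 548514531 = 2704609903
Step 2: 2704609903 << 3 = 21636879224

21636879224


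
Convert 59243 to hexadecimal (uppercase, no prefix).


59243 = E76B hex

E76B


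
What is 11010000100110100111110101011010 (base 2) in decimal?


11010000100110100111110101011010 in decimal = 3499785562

3499785562


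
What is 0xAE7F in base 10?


AE7F hex = 44671 decimal

44671


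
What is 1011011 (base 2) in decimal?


1011011 in decimal = 91

91


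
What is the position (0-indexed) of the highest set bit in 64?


0b1000000. Highest set bit at position 6

6


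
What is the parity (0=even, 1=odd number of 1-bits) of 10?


0b1010 has 2 ones => parity 0

0


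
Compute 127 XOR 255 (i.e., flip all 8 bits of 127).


127 ^ 255 = 128

128


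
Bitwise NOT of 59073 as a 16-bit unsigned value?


~0b1110011011000001 = 0b1100100111110 = 6462 (16-bit unsigned)

6462


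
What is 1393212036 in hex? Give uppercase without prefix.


1393212036 = 530ABA84 hex

530ABA84


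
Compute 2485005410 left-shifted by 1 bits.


0b10010100000111100010110001100010 << 1 = 0b100101000001111000101100011000100 = 4970010820

4970010820


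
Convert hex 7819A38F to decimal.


7819A38F hex = 2014946191 decimal

2014946191


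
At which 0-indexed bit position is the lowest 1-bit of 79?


0b1001111. Lowest set bit at position 0

0


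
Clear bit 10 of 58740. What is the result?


58740 & ~(1 << 10) = 57716

57716


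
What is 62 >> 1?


0b111110 >> 1 = 0b11111 = 31

31


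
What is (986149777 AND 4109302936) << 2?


Step 1: 986149777 & 4109302936 = 818311312
Step 2: 818311312 << 2 = 3273245248

3273245248


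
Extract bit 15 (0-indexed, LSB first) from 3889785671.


0b11100111110110010110101101000111, position 15 = 0

0


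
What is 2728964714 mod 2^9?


2728964714 & 511 = 106

106


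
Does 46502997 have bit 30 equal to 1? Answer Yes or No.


0b10110001011001010001010101, bit 30 = 0. No

No


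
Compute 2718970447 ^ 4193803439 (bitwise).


0b10100010000100000011001001001111 ^ 0b11111001111110000101110010101111 = 0b1011011111010000110111011100000 = 1541959392

1541959392


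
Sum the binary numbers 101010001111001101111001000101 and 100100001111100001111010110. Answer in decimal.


101010001111001101111001000101 + 100100001111100001111010110 = 101110110001001010001000011011 = 784638491

784638491


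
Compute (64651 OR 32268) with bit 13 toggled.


Step 1: 64651 | 32268 = 65167
Step 2: 65167 ^ (1 << 13) = 65167 ^ 8192 = 56975

56975


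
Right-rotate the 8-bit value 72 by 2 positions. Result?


Rotate 0b1001000 right by 2 (8-bit) = 0b10010 = 18

18


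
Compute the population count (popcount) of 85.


0b1010101 has 4 set bits

4


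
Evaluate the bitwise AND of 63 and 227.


0b111111 & 0b11100011 = 0b100011 = 35

35


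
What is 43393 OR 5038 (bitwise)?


0b1010100110000001 | 0b1001110101110 = 0b1011101110101111 = 48047

48047


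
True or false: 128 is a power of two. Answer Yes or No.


0b10000000. Only one bit set => Yes

Yes


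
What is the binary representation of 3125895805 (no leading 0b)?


3125895805 = 10111010010100010110001001111101 in binary

10111010010100010110001001111101


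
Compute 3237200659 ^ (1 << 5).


3237200659 ^ (1 << 5) = 3237200659 ^ 32 = 3237200691

3237200691


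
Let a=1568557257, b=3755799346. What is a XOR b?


1568557257 ^ 3755799346 = 2191703035

2191703035


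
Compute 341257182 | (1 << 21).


341257182 | (1 << 21) = 341257182 | 2097152 = 343354334

343354334


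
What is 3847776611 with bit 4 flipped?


3847776611 ^ (1 << 4) = 3847776611 ^ 16 = 3847776627

3847776627


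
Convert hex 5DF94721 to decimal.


5DF94721 hex = 1576617761 decimal

1576617761


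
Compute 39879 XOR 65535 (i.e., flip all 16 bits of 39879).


39879 ^ 65535 = 25656

25656


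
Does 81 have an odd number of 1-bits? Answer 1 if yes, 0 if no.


0b1010001 has 3 ones => parity 1

1


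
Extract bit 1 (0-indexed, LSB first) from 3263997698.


0b11000010100011001010011100000010, position 1 = 1

1


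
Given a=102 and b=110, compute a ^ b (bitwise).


102 ^ 110 = 8

8


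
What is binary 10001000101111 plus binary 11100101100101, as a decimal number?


10001000101111 + 11100101100101 = 101101110010100 = 23444

23444


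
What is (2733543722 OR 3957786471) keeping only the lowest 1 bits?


Step 1: 2733543722 | 3957786471 = 3958347631
Step 2: 3958347631 & 1 = 1

1


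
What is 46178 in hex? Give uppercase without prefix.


46178 = B462 hex

B462


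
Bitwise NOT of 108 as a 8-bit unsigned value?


~0b1101100 = 0b10010011 = 147 (8-bit unsigned)

147


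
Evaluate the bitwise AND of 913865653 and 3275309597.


0b110110011110000111101110110101 & 0b11000011001110010100001000011101 = 0b10001110000100001000010101 = 37241365

37241365


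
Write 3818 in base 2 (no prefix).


3818 = 111011101010 in binary

111011101010


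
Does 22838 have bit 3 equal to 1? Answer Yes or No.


0b101100100110110, bit 3 = 0. No

No


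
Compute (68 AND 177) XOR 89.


Step 1: 68 & 177 = 0
Step 2: 0 ^ 89 = 89

89


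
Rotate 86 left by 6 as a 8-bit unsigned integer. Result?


Rotate 0b1010110 left by 6 (8-bit) = 0b10010101 = 149

149


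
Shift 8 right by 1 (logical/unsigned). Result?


0b1000 >> 1 = 0b100 = 4

4


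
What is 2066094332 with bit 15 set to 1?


2066094332 | (1 << 15) = 2066094332 | 32768 = 2066127100

2066127100


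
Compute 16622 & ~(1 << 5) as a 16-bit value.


16622 & ~(1 << 5) = 16590

16590


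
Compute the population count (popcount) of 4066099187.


0b11110010010110111011111111110011 has 23 set bits

23


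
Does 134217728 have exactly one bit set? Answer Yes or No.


0b1000000000000000000000000000. Only one bit set => Yes

Yes


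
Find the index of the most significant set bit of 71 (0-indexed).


0b1000111. Highest set bit at position 6

6


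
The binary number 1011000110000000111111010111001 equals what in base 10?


1011000110000000111111010111001 in decimal = 1489010361

1489010361


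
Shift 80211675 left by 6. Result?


0b100110001111110111011011011 << 6 = 0b100110001111110111011011011000000 = 5133547200

5133547200


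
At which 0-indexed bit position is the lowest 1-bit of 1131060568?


0b1000011011010101001110101011000. Lowest set bit at position 3

3


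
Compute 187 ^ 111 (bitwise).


0b10111011 ^ 0b1101111 = 0b11010100 = 212

212


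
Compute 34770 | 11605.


0b1000011111010010 | 0b10110101010101 = 0b1010111111010111 = 45015

45015


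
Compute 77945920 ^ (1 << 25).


77945920 ^ (1 << 25) = 77945920 ^ 33554432 = 111500352

111500352


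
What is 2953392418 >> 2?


0b10110000000010010011000100100010 >> 2 = 0b101100000000100100110001001000 = 738348104

738348104


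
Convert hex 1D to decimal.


1D hex = 29 decimal

29


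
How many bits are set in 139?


0b10001011 has 4 set bits

4


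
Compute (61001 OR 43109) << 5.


Step 1: 61001 | 43109 = 61037
Step 2: 61037 << 5 = 1953184

1953184


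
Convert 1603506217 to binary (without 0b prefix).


1603506217 = 1011111100100111001000000101001 in binary

1011111100100111001000000101001


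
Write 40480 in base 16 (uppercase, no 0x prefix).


40480 = 9E20 hex

9E20


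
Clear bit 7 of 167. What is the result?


167 & ~(1 << 7) = 39

39


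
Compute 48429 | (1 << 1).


48429 | (1 << 1) = 48429 | 2 = 48431

48431


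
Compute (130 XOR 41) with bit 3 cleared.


Step 1: 130 ^ 41 = 171
Step 2: 171 & ~(1 << 3) = 163

163


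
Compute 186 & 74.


0b10111010 & 0b1001010 = 0b1010 = 10

10


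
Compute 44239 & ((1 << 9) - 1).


44239 & 511 = 207

207


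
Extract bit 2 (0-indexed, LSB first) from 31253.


0b111101000010101, position 2 = 1

1


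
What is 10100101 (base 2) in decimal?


10100101 in decimal = 165

165


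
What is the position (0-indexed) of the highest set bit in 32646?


0b111111110000110. Highest set bit at position 14

14


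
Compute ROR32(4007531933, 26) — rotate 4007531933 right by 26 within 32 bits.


Rotate 0b11101110110111100001010110011101 right by 26 (32-bit) = 0b10110111100001010110011101111011 = 3078973307

3078973307


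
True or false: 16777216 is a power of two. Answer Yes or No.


0b1000000000000000000000000. Only one bit set => Yes

Yes


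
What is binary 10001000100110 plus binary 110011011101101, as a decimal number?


10001000100110 + 110011011101101 = 1000100100010011 = 35091

35091


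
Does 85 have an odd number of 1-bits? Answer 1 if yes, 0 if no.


0b1010101 has 4 ones => parity 0

0


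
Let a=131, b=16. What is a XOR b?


131 ^ 16 = 147

147


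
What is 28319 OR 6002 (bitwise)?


0b110111010011111 | 0b1011101110010 = 0b111111111111111 = 32767

32767


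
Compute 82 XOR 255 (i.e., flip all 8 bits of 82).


82 ^ 255 = 173

173


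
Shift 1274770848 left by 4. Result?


0b1001011111110110111010110100000 << 4 = 0b10010111111101101110101101000000000 = 20396333568

20396333568


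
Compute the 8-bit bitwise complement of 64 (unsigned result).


~0b1000000 = 0b10111111 = 191 (8-bit unsigned)

191


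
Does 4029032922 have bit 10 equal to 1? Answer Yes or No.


0b11110000001001100010100111011010, bit 10 = 0. No

No


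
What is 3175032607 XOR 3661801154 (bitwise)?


0b10111101001111110010011100011111 ^ 0b11011010010000101010011011000010 = 0b1100111011111011000000111011101 = 1736278493

1736278493


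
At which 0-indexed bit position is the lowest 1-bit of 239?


0b11101111. Lowest set bit at position 0

0


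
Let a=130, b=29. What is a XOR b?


130 ^ 29 = 159

159


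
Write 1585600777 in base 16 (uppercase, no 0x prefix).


1585600777 = 5E825909 hex

5E825909


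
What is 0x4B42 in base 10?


4B42 hex = 19266 decimal

19266


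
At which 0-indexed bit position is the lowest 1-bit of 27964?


0b110110100111100. Lowest set bit at position 2

2


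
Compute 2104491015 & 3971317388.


0b1111101011011111111110000000111 & 0b11101100101101010111111010001100 = 0b1101100001001010111110000000100 = 1814395908

1814395908


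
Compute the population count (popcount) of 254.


0b11111110 has 7 set bits

7


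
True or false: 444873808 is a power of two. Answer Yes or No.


0b11010100001000011110001010000. Multiple bits set => No

No


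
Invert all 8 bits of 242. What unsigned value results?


242 ^ 255 = 13

13


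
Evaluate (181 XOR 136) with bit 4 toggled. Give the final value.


Step 1: 181 ^ 136 = 61
Step 2: 61 ^ (1 << 4) = 61 ^ 16 = 45

45


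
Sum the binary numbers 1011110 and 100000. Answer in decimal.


1011110 + 100000 = 1111110 = 126

126


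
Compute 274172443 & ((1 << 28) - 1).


274172443 & 268435455 = 5736987

5736987


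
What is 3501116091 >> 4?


0b11010000101011101100101010111011 >> 4 = 0b1101000010101110110010101011 = 218819755

218819755


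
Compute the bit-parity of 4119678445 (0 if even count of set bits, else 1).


0b11110101100011010100110111101101 has 20 ones => parity 0

0


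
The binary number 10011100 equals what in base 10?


10011100 in decimal = 156

156


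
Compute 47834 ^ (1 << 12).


47834 ^ (1 << 12) = 47834 ^ 4096 = 43738

43738


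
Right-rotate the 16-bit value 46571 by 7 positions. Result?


Rotate 0b1011010111101011 right by 7 (16-bit) = 0b1101011101101011 = 55147

55147


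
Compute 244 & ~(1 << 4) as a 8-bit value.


244 & ~(1 << 4) = 228

228


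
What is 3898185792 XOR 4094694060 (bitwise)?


0b11101000010110011001100001000000 ^ 0b11110100000100000001001010101100 = 0b11100010010011000101011101100 = 474581740

474581740


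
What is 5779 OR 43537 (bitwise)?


0b1011010010011 | 0b1010101000010001 = 0b1011111010010011 = 48787

48787


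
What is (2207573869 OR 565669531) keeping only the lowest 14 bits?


Step 1: 2207573869 | 565669531 = 2746740735
Step 2: 2746740735 & 16383 = 12287

12287


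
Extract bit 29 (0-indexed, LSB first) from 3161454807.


0b10111100011011111111100011010111, position 29 = 1

1


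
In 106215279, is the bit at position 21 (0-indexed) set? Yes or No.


0b110010101001011011101101111, bit 21 = 0. No

No


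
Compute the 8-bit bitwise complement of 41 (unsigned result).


~0b101001 = 0b11010110 = 214 (8-bit unsigned)

214


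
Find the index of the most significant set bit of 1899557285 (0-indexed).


0b1110001001110001111000110100101. Highest set bit at position 30

30


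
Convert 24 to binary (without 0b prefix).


24 = 11000 in binary

11000


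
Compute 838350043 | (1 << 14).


838350043 | (1 << 14) = 838350043 | 16384 = 838366427

838366427


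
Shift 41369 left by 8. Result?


0b1010000110011001 << 8 = 0b101000011001100100000000 = 10590464

10590464


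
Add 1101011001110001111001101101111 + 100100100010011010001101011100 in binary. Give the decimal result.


1101011001110001111001101101111 + 100100100010011010001101011100 = 10001111110000101001011011001011 = 2411894475

2411894475


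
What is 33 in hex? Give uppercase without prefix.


33 = 21 hex

21


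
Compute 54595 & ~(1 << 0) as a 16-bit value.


54595 & ~(1 << 0) = 54594

54594


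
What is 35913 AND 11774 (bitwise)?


0b1000110001001001 & 0b10110111111110 = 0b110001001000 = 3144

3144


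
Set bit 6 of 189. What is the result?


189 | (1 << 6) = 189 | 64 = 253

253


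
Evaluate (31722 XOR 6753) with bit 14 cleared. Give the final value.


Step 1: 31722 ^ 6753 = 24971
Step 2: 24971 & ~(1 << 14) = 8587

8587


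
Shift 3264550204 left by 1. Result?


0b11000010100101010001010100111100 << 1 = 0b110000101001010100010101001111000 = 6529100408

6529100408


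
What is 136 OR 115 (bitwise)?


0b10001000 | 0b1110011 = 0b11111011 = 251

251


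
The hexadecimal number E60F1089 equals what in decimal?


E60F1089 hex = 3859746953 decimal

3859746953


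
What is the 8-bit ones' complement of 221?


221 ^ 255 = 34

34


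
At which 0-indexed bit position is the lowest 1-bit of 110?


0b1101110. Lowest set bit at position 1

1


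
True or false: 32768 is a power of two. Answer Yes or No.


0b1000000000000000. Only one bit set => Yes

Yes


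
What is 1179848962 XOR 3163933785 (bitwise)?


0b1000110010100110001000100000010 ^ 0b10111100100101011100110001011001 = 0b11111010110001101101110101011011 = 4207336795

4207336795


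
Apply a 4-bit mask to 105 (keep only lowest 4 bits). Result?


105 & 15 = 9

9


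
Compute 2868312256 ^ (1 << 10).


2868312256 ^ (1 << 10) = 2868312256 ^ 1024 = 2868313280

2868313280


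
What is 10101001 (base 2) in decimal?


10101001 in decimal = 169

169


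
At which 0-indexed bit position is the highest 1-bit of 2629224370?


0b10011100101101101100011110110010. Highest set bit at position 31

31


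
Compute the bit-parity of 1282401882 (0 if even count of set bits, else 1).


0b1001100011011111110011001011010 has 18 ones => parity 0

0


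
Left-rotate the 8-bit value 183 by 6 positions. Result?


Rotate 0b10110111 left by 6 (8-bit) = 0b11101101 = 237

237


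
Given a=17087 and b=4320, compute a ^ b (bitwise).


17087 ^ 4320 = 21087

21087


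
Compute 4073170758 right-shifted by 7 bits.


0b11110010110001111010011101000110 >> 7 = 0b1111001011000111101001110 = 31821646

31821646


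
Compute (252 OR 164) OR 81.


Step 1: 252 | 164 = 252
Step 2: 252 | 81 = 253

253


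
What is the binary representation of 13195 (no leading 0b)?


13195 = 11001110001011 in binary

11001110001011


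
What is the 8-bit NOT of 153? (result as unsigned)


~0b10011001 = 0b1100110 = 102 (8-bit unsigned)

102


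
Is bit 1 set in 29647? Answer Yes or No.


0b111001111001111, bit 1 = 1. Yes

Yes


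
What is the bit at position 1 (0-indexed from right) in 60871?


0b1110110111000111, position 1 = 1

1


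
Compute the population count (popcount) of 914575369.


0b110110100000110101000000001001 has 11 set bits

11


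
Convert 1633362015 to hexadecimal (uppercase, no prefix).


1633362015 = 615B205F hex

615B205F


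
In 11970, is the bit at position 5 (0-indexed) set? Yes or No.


0b10111011000010, bit 5 = 0. No

No


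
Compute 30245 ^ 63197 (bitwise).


0b111011000100101 ^ 0b1111011011011101 = 0b1000000011111000 = 33016

33016


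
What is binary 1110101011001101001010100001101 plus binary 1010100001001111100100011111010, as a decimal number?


1110101011001101001010100001101 + 1010100001001111100100011111010 = 11001001100011100101111000000111 = 3381550599

3381550599


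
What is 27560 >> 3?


0b110101110101000 >> 3 = 0b110101110101 = 3445

3445


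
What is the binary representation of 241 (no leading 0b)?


241 = 11110001 in binary

11110001


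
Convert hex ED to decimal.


ED hex = 237 decimal

237


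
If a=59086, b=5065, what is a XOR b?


59086 ^ 5065 = 62727

62727


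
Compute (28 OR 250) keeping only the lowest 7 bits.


Step 1: 28 | 250 = 254
Step 2: 254 & 127 = 126

126


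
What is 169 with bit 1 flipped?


169 ^ (1 << 1) = 169 ^ 2 = 171

171


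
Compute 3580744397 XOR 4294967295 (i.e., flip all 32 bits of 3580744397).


3580744397 ^ 4294967295 = 714222898

714222898


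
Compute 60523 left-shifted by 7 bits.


0b1110110001101011 << 7 = 0b11101100011010110000000 = 7746944

7746944


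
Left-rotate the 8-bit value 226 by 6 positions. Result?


Rotate 0b11100010 left by 6 (8-bit) = 0b10111000 = 184

184


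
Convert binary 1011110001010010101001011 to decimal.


1011110001010010101001011 in decimal = 24683851

24683851


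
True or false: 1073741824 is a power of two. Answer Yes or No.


0b1000000000000000000000000000000. Only one bit set => Yes

Yes


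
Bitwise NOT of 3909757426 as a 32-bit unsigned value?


~0b11101001000010100010100111110010 = 0b10110111101011101011000001101 = 385209869 (32-bit unsigned)

385209869


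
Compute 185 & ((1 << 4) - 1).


185 & 15 = 9

9


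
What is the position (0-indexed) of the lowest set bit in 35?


0b100011. Lowest set bit at position 0

0


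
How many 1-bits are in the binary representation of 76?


0b1001100 has 3 set bits

3


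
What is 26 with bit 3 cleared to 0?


26 & ~(1 << 3) = 18

18


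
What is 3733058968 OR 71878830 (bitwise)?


0b11011110100000011111010110011000 | 0b100010010001100100010101110 = 0b11011110110010011111110110111110 = 3737779646

3737779646


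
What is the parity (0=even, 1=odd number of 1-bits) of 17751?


0b100010101010111 has 8 ones => parity 0

0


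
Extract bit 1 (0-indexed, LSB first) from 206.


0b11001110, position 1 = 1

1


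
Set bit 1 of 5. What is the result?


5 | (1 << 1) = 5 | 2 = 7

7


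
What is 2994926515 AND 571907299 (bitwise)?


0b10110010100000101111001110110011 & 0b100010000101101001110011100011 = 0b100010000000101001000010100011 = 570593443

570593443


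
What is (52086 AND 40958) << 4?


Step 1: 52086 & 40958 = 35702
Step 2: 35702 << 4 = 571232

571232


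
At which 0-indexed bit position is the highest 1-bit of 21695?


0b101010010111111. Highest set bit at position 14

14


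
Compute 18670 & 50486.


0b100100011101110 & 0b1100010100110110 = 0b100000000100110 = 16422

16422


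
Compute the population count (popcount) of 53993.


0b1101001011101001 has 9 set bits

9


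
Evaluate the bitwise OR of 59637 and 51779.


0b1110100011110101 | 0b1100101001000011 = 0b1110101011110111 = 60151

60151


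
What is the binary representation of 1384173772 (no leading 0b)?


1384173772 = 1010010100000001101000011001100 in binary

1010010100000001101000011001100


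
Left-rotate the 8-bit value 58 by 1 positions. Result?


Rotate 0b111010 left by 1 (8-bit) = 0b1110100 = 116

116


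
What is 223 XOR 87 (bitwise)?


0b11011111 ^ 0b1010111 = 0b10001000 = 136

136


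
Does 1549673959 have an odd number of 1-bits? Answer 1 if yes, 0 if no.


0b1011100010111100010010111100111 has 18 ones => parity 0

0


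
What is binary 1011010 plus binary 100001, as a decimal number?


1011010 + 100001 = 1111011 = 123

123


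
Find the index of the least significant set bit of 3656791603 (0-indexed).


0b11011001111101100011011000110011. Lowest set bit at position 0

0


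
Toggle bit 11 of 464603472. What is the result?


464603472 ^ (1 << 11) = 464603472 ^ 2048 = 464601424

464601424


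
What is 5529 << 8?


0b1010110011001 << 8 = 0b101011001100100000000 = 1415424

1415424


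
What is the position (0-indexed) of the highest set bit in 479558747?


0b11100100101010111110001011011. Highest set bit at position 28

28


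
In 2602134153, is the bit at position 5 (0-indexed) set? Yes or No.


0b10011011000110010110101010001001, bit 5 = 0. No

No


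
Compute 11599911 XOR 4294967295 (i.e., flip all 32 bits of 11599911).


11599911 ^ 4294967295 = 4283367384

4283367384


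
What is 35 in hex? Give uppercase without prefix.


35 = 23 hex

23


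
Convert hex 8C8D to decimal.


8C8D hex = 35981 decimal

35981


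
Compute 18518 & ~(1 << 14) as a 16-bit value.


18518 & ~(1 << 14) = 2134

2134


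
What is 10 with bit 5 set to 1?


10 | (1 << 5) = 10 | 32 = 42

42


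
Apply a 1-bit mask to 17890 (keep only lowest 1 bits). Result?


17890 & 1 = 0

0


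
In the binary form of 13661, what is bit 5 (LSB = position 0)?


0b11010101011101, position 5 = 0

0


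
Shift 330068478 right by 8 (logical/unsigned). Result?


0b10011101011000111000111111110 >> 8 = 0b100111010110001110001 = 1289329

1289329


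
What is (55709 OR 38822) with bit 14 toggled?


Step 1: 55709 | 38822 = 57279
Step 2: 57279 ^ (1 << 14) = 57279 ^ 16384 = 40895

40895


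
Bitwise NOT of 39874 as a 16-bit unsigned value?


~0b1001101111000010 = 0b110010000111101 = 25661 (16-bit unsigned)

25661


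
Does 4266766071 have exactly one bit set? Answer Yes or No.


0b11111110010100011010111011110111. Multiple bits set => No

No


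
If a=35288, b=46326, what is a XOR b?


35288 ^ 46326 = 15662

15662


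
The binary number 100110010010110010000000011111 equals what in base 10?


100110010010110010000000011111 in decimal = 642457631

642457631


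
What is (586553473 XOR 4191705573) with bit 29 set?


Step 1: 586553473 ^ 4191705573 = 3677241700
Step 2: 3677241700 | (1 << 29) = 3677241700 | 536870912 = 4214112612

4214112612


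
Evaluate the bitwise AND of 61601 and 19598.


0b1111000010100001 & 0b100110010001110 = 0b100000010000000 = 16512

16512


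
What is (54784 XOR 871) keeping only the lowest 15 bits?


Step 1: 54784 ^ 871 = 54631
Step 2: 54631 & 32767 = 21863

21863


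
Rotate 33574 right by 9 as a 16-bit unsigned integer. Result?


Rotate 0b1000001100100110 right by 9 (16-bit) = 0b1001001101000001 = 37697

37697


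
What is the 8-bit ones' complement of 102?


102 ^ 255 = 153

153


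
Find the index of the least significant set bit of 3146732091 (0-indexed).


0b10111011100011110101001000111011. Lowest set bit at position 0

0


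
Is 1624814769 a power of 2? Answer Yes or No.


0b1100000110110001011010010110001. Multiple bits set => No

No


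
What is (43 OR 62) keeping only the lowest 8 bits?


Step 1: 43 | 62 = 63
Step 2: 63 & 255 = 63

63


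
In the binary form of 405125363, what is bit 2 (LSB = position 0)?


0b11000001001011011100011110011, position 2 = 0

0


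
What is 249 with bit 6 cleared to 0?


249 & ~(1 << 6) = 185

185


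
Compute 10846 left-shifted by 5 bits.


0b10101001011110 << 5 = 0b1010100101111000000 = 347072

347072


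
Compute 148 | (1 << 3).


148 | (1 << 3) = 148 | 8 = 156

156


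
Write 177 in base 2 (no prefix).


177 = 10110001 in binary

10110001


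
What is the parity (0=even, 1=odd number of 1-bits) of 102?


0b1100110 has 4 ones => parity 0

0


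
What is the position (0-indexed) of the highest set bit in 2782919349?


0b10100101110111111111101010110101. Highest set bit at position 31

31


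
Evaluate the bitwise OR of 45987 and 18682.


0b1011001110100011 | 0b100100011111010 = 0b1111101111111011 = 64507

64507


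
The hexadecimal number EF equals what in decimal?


EF hex = 239 decimal

239


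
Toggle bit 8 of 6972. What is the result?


6972 ^ (1 << 8) = 6972 ^ 256 = 6716

6716


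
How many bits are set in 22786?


0b101100100000010 has 5 set bits

5


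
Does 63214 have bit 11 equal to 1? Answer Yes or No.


0b1111011011101110, bit 11 = 0. No

No


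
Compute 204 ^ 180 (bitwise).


0b11001100 ^ 0b10110100 = 0b1111000 = 120

120


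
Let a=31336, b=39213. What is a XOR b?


31336 ^ 39213 = 58181

58181


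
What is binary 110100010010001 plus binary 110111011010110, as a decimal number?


110100010010001 + 110111011010110 = 1101011101100111 = 55143

55143


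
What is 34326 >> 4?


0b1000011000010110 >> 4 = 0b100001100001 = 2145

2145


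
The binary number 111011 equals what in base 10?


111011 in decimal = 59

59


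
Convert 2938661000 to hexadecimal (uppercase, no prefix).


2938661000 = AF286888 hex

AF286888


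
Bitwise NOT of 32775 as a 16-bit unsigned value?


~0b1000000000000111 = 0b111111111111000 = 32760 (16-bit unsigned)

32760


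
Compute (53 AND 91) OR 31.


Step 1: 53 & 91 = 17
Step 2: 17 | 31 = 31

31


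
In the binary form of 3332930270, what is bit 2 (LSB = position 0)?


0b11000110101010000111101011011110, position 2 = 1

1


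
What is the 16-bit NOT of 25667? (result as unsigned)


~0b110010001000011 = 0b1001101110111100 = 39868 (16-bit unsigned)

39868


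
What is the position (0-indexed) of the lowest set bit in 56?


0b111000. Lowest set bit at position 3

3


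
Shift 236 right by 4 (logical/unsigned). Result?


0b11101100 >> 4 = 0b1110 = 14

14


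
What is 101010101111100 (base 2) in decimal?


101010101111100 in decimal = 21884

21884


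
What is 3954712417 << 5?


0b11101011101110000001111101100001 << 5 = 0b1110101110111000000111110110000100000 = 126550797344

126550797344


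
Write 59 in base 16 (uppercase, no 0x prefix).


59 = 3B hex

3B


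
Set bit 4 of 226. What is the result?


226 | (1 << 4) = 226 | 16 = 242

242


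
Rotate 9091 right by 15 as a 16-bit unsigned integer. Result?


Rotate 0b10001110000011 right by 15 (16-bit) = 0b100011100000110 = 18182

18182


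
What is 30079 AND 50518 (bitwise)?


0b111010101111111 & 0b1100010101010110 = 0b100010101010110 = 17750

17750


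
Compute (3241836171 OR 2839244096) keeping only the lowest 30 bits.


Step 1: 3241836171 | 2839244096 = 3912990667
Step 2: 3912990667 & 1073741823 = 691765195

691765195


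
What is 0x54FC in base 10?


54FC hex = 21756 decimal

21756


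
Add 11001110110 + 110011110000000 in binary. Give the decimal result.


11001110110 + 110011110000000 = 110110111110110 = 28150

28150


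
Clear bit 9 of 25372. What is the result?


25372 & ~(1 << 9) = 24860

24860


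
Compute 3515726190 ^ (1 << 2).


3515726190 ^ (1 << 2) = 3515726190 ^ 4 = 3515726186

3515726186


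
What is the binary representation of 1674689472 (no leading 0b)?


1674689472 = 1100011110100011011101111000000 in binary

1100011110100011011101111000000


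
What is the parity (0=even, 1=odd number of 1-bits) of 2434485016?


0b10010001000110110100101100011000 has 13 ones => parity 1

1


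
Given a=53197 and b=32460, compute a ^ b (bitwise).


53197 ^ 32460 = 45313

45313


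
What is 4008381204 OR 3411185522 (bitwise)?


0b11101110111010110000101100010100 | 0b11001011010100101000111101110010 = 0b11101111111110111000111101110110 = 4026240886

4026240886


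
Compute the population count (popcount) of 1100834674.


0b1000001100111010110011101110010 has 16 set bits

16


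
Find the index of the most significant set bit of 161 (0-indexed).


0b10100001. Highest set bit at position 7

7


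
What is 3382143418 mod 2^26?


3382143418 & 67108863 = 26700218

26700218


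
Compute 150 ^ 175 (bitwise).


0b10010110 ^ 0b10101111 = 0b111001 = 57

57


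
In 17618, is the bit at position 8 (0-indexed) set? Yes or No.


0b100010011010010, bit 8 = 0. No

No


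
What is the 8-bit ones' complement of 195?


195 ^ 255 = 60

60


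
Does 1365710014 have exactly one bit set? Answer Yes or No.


0b1010001011001110001010010111110. Multiple bits set => No

No


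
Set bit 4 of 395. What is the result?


395 | (1 << 4) = 395 | 16 = 411

411


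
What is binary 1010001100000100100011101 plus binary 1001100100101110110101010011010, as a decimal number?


1010001100000100100011101 + 1001100100101110110101010011010 = 1001101110111010111001110110111 = 1306358711

1306358711


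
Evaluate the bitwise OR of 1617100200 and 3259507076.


0b1100000011000101111110110101000 | 0b11000010010010000010000110000100 = 0b11100010011010101111110110101100 = 3798662572

3798662572


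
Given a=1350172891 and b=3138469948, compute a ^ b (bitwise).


1350172891 ^ 3138469948 = 3949674727

3949674727


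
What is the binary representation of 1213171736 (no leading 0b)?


1213171736 = 1001000010011111000100000011000 in binary

1001000010011111000100000011000


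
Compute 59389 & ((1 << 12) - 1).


59389 & 4095 = 2045

2045


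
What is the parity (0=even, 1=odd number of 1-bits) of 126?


0b1111110 has 6 ones => parity 0

0


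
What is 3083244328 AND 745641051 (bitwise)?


0b10110111110001101001001100101000 & 0b101100011100011001010001011011 = 0b100100010000001001000000001000 = 608210952

608210952


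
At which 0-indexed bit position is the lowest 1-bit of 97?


0b1100001. Lowest set bit at position 0

0


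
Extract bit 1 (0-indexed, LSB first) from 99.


0b1100011, position 1 = 1

1


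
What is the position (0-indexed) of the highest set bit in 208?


0b11010000. Highest set bit at position 7

7


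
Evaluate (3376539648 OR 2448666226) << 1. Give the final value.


Step 1: 3376539648 | 2448666226 = 3656642162
Step 2: 3656642162 << 1 = 7313284324

7313284324


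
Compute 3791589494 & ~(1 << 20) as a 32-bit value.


3791589494 & ~(1 << 20) = 3790540918

3790540918


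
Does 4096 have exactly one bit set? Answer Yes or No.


0b1000000000000. Only one bit set => Yes

Yes


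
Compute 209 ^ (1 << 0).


209 ^ (1 << 0) = 209 ^ 1 = 208

208


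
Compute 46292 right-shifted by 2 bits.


0b1011010011010100 >> 2 = 0b10110100110101 = 11573

11573


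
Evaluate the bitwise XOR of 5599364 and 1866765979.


0b10101010111000010000100 ^ 0b1101111010001001001011010011011 = 0b1101111000100011110011000011111 = 1863443999

1863443999


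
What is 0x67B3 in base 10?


67B3 hex = 26547 decimal

26547


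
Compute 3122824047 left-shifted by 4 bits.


0b10111010001000101000001101101111 << 4 = 0b101110100010001010000011011011110000 = 49965184752

49965184752


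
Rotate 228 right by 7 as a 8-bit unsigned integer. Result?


Rotate 0b11100100 right by 7 (8-bit) = 0b11001001 = 201

201


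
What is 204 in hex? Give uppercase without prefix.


204 = CC hex

CC


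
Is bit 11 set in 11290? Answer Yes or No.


0b10110000011010, bit 11 = 1. Yes

Yes


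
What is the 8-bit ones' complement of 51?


51 ^ 255 = 204

204


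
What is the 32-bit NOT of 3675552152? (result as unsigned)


~0b11011011000101000111100110011000 = 0b100100111010111000011001100111 = 619415143 (32-bit unsigned)

619415143


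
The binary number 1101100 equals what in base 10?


1101100 in decimal = 108

108


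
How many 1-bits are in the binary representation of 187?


0b10111011 has 6 set bits

6


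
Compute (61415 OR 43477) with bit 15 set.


Step 1: 61415 | 43477 = 61431
Step 2: 61431 | (1 << 15) = 61431 | 32768 = 61431

61431


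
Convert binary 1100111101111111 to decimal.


1100111101111111 in decimal = 53119

53119


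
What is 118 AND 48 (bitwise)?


0b1110110 & 0b110000 = 0b110000 = 48

48


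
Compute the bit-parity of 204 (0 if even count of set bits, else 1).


0b11001100 has 4 ones => parity 0

0


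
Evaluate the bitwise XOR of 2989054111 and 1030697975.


0b10110010001010010101100010011111 ^ 0b111101011011110011001111110111 = 0b10001111010001100110101101101000 = 2403756904

2403756904
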